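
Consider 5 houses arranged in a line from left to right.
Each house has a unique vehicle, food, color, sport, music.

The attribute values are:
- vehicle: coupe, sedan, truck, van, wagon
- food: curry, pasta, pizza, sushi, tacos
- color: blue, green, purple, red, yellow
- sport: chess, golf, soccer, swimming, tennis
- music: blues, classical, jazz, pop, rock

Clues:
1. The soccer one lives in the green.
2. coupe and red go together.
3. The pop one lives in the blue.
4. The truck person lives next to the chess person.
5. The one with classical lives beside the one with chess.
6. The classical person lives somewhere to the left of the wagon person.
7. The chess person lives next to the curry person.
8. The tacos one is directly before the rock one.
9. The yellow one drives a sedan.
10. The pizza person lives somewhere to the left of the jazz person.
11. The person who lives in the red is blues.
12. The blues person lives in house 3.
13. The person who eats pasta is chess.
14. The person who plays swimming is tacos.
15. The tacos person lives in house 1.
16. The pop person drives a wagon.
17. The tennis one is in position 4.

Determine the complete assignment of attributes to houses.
Solution:

House | Vehicle | Food | Color | Sport | Music
----------------------------------------------
  1   | truck | tacos | purple | swimming | classical
  2   | sedan | pasta | yellow | chess | rock
  3   | coupe | curry | red | golf | blues
  4   | wagon | pizza | blue | tennis | pop
  5   | van | sushi | green | soccer | jazz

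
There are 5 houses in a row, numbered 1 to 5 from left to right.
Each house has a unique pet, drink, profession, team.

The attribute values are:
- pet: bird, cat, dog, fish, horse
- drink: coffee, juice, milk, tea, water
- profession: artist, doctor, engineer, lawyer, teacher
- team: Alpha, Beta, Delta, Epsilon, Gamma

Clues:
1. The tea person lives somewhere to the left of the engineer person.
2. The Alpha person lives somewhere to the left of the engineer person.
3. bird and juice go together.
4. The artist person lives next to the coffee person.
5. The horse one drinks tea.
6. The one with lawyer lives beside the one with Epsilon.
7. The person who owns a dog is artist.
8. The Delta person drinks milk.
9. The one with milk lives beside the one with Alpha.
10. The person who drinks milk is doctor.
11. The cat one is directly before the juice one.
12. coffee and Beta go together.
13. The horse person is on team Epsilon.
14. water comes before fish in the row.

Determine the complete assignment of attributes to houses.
Solution:

House | Pet | Drink | Profession | Team
---------------------------------------
  1   | cat | milk | doctor | Delta
  2   | bird | juice | lawyer | Alpha
  3   | horse | tea | teacher | Epsilon
  4   | dog | water | artist | Gamma
  5   | fish | coffee | engineer | Beta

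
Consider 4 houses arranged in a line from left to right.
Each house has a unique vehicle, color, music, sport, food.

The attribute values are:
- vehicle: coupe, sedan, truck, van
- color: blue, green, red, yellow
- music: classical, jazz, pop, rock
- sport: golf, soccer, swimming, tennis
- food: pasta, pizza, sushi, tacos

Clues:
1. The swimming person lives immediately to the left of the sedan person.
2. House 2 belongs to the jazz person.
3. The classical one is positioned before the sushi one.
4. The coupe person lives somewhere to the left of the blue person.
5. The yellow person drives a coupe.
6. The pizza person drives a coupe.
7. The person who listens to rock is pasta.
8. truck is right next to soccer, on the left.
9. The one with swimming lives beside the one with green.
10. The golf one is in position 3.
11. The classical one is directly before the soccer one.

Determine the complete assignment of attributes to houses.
Solution:

House | Vehicle | Color | Music | Sport | Food
----------------------------------------------
  1   | truck | red | classical | swimming | tacos
  2   | sedan | green | jazz | soccer | sushi
  3   | coupe | yellow | pop | golf | pizza
  4   | van | blue | rock | tennis | pasta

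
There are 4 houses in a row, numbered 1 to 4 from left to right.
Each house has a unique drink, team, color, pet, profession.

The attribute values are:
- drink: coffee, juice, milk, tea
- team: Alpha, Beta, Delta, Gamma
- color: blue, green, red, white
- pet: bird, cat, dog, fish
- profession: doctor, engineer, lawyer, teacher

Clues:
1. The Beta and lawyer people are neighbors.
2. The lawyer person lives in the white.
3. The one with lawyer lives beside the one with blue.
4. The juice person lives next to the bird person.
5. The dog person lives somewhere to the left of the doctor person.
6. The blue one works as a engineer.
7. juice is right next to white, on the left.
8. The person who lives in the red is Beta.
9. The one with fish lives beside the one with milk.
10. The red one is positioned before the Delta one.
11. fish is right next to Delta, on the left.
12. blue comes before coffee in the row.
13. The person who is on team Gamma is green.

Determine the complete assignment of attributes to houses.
Solution:

House | Drink | Team | Color | Pet | Profession
-----------------------------------------------
  1   | juice | Beta | red | fish | teacher
  2   | milk | Delta | white | bird | lawyer
  3   | tea | Alpha | blue | dog | engineer
  4   | coffee | Gamma | green | cat | doctor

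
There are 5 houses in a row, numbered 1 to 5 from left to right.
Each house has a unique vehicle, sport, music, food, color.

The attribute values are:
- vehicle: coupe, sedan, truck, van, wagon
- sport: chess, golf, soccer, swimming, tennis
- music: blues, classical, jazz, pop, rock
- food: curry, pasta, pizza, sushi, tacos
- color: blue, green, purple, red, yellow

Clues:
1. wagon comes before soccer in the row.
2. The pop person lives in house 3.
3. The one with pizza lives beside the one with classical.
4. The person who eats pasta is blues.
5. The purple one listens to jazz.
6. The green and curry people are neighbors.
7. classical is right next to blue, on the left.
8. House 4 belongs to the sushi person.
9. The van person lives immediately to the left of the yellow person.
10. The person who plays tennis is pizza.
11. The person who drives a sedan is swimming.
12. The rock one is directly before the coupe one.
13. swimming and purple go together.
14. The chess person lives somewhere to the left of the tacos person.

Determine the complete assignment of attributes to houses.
Solution:

House | Vehicle | Sport | Music | Food | Color
----------------------------------------------
  1   | van | tennis | rock | pizza | green
  2   | coupe | chess | classical | curry | yellow
  3   | wagon | golf | pop | tacos | blue
  4   | sedan | swimming | jazz | sushi | purple
  5   | truck | soccer | blues | pasta | red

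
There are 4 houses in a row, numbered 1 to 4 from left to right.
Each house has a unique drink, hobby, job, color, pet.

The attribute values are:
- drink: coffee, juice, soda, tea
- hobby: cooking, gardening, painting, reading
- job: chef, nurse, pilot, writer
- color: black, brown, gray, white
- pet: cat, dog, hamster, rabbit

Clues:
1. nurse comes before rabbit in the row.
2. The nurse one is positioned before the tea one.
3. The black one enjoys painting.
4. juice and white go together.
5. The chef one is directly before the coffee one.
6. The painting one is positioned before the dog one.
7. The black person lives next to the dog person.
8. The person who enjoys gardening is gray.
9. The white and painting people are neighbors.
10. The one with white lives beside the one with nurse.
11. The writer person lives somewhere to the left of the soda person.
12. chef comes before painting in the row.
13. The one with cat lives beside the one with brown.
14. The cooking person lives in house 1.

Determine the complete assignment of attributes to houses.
Solution:

House | Drink | Hobby | Job | Color | Pet
-----------------------------------------
  1   | juice | cooking | chef | white | hamster
  2   | coffee | painting | nurse | black | cat
  3   | tea | reading | writer | brown | dog
  4   | soda | gardening | pilot | gray | rabbit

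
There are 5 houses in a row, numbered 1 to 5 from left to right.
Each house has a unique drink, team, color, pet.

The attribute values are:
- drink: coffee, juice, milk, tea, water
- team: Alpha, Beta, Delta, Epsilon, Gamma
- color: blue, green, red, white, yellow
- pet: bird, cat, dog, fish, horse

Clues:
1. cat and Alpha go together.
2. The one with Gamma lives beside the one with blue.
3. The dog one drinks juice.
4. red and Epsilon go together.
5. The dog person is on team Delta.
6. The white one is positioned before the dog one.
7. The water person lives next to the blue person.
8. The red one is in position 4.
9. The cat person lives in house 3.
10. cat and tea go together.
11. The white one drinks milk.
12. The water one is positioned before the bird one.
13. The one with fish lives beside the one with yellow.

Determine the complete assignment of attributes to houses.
Solution:

House | Drink | Team | Color | Pet
----------------------------------
  1   | milk | Beta | white | fish
  2   | water | Gamma | yellow | horse
  3   | tea | Alpha | blue | cat
  4   | coffee | Epsilon | red | bird
  5   | juice | Delta | green | dog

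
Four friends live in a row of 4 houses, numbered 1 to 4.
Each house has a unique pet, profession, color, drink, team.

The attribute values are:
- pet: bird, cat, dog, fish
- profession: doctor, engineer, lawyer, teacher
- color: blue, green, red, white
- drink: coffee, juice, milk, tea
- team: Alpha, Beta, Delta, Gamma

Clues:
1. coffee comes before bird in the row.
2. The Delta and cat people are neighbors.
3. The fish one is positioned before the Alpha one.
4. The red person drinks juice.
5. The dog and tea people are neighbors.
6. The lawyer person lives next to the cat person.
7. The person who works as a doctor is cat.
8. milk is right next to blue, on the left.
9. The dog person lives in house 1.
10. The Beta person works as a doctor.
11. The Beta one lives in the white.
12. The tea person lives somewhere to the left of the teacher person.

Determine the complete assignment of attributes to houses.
Solution:

House | Pet | Profession | Color | Drink | Team
-----------------------------------------------
  1   | dog | engineer | green | milk | Gamma
  2   | fish | lawyer | blue | tea | Delta
  3   | cat | doctor | white | coffee | Beta
  4   | bird | teacher | red | juice | Alpha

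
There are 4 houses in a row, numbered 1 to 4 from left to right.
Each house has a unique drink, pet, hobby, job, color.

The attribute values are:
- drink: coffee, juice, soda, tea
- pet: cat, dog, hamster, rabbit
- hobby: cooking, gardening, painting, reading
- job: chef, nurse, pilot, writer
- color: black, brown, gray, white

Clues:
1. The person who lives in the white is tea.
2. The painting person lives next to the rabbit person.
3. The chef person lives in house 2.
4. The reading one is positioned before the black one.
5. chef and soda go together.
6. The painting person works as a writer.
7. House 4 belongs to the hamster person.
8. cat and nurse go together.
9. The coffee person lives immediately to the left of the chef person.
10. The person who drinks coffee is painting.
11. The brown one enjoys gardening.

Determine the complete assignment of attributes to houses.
Solution:

House | Drink | Pet | Hobby | Job | Color
-----------------------------------------
  1   | coffee | dog | painting | writer | gray
  2   | soda | rabbit | gardening | chef | brown
  3   | tea | cat | reading | nurse | white
  4   | juice | hamster | cooking | pilot | black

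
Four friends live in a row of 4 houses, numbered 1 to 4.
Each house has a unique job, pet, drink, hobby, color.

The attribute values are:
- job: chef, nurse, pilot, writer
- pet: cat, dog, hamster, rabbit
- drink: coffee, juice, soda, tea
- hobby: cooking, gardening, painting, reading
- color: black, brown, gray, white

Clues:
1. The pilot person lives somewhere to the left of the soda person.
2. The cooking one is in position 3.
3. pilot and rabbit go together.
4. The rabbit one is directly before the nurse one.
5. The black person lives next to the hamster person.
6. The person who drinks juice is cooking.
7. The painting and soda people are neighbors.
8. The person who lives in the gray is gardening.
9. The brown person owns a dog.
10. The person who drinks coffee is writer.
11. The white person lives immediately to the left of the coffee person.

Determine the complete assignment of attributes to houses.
Solution:

House | Job | Pet | Drink | Hobby | Color
-----------------------------------------
  1   | pilot | rabbit | tea | painting | black
  2   | nurse | hamster | soda | gardening | gray
  3   | chef | cat | juice | cooking | white
  4   | writer | dog | coffee | reading | brown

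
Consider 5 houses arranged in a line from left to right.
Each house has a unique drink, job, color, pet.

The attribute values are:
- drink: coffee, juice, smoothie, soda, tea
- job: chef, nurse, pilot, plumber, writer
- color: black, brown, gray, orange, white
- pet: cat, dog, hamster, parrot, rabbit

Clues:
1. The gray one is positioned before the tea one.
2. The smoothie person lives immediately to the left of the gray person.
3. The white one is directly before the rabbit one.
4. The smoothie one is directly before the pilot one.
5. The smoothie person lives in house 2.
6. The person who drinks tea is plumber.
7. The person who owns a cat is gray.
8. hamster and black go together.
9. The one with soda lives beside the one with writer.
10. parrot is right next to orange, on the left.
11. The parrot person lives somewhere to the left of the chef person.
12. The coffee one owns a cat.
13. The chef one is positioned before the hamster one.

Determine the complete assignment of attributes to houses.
Solution:

House | Drink | Job | Color | Pet
---------------------------------
  1   | soda | nurse | white | parrot
  2   | smoothie | writer | orange | rabbit
  3   | coffee | pilot | gray | cat
  4   | juice | chef | brown | dog
  5   | tea | plumber | black | hamster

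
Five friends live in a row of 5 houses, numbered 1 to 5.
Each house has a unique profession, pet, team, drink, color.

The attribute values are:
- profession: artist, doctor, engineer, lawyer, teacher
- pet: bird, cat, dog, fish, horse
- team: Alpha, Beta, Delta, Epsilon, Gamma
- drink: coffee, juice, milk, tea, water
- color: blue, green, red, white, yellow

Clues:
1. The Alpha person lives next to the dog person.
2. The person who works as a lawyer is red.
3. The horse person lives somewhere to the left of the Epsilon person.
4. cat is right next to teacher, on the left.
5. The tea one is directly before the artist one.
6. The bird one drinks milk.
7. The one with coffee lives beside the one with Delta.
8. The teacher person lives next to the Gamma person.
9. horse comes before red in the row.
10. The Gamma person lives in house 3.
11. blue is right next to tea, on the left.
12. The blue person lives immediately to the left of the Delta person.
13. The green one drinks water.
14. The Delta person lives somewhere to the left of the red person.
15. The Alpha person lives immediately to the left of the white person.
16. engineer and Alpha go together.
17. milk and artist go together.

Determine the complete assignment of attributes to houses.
Solution:

House | Profession | Pet | Team | Drink | Color
-----------------------------------------------
  1   | engineer | cat | Alpha | coffee | blue
  2   | teacher | dog | Delta | tea | white
  3   | artist | bird | Gamma | milk | yellow
  4   | doctor | horse | Beta | water | green
  5   | lawyer | fish | Epsilon | juice | red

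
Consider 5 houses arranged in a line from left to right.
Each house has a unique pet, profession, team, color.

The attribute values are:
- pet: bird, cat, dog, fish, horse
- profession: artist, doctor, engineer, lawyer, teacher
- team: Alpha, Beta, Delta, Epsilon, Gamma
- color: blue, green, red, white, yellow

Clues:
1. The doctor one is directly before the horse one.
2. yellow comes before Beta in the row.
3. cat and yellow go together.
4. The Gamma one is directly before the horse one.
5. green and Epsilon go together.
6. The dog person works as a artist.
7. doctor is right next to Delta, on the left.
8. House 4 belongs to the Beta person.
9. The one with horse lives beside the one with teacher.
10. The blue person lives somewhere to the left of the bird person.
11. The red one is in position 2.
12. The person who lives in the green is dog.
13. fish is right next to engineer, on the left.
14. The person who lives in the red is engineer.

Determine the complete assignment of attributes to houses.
Solution:

House | Pet | Profession | Team | Color
---------------------------------------
  1   | fish | doctor | Gamma | blue
  2   | horse | engineer | Delta | red
  3   | cat | teacher | Alpha | yellow
  4   | bird | lawyer | Beta | white
  5   | dog | artist | Epsilon | green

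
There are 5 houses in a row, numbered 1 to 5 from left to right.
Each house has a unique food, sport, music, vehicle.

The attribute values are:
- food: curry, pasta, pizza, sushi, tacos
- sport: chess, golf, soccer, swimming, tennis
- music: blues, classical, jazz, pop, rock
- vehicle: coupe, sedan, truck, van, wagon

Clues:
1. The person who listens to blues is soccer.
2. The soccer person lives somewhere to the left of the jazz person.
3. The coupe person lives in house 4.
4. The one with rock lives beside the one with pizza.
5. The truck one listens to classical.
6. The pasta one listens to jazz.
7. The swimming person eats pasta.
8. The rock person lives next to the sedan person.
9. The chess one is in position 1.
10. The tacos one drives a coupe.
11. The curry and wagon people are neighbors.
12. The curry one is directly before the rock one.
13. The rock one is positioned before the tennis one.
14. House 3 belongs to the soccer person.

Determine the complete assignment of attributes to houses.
Solution:

House | Food | Sport | Music | Vehicle
--------------------------------------
  1   | curry | chess | classical | truck
  2   | sushi | golf | rock | wagon
  3   | pizza | soccer | blues | sedan
  4   | tacos | tennis | pop | coupe
  5   | pasta | swimming | jazz | van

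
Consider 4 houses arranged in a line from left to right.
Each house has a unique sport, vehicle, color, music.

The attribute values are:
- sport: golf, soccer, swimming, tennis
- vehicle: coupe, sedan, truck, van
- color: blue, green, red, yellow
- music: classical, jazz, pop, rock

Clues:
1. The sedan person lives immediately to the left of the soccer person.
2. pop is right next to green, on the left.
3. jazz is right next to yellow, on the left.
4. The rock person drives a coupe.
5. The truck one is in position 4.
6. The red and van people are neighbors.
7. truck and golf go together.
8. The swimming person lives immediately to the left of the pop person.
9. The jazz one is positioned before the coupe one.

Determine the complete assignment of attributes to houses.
Solution:

House | Sport | Vehicle | Color | Music
---------------------------------------
  1   | swimming | sedan | red | jazz
  2   | soccer | van | yellow | pop
  3   | tennis | coupe | green | rock
  4   | golf | truck | blue | classical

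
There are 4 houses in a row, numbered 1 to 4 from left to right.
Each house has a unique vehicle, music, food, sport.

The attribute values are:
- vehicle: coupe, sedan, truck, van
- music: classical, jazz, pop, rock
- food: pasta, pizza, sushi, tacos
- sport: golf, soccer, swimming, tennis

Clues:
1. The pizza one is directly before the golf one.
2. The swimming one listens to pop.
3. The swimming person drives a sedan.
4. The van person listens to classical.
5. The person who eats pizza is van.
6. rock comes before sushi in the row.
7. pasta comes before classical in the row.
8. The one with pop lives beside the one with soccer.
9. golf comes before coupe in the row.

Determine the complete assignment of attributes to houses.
Solution:

House | Vehicle | Music | Food | Sport
--------------------------------------
  1   | sedan | pop | pasta | swimming
  2   | van | classical | pizza | soccer
  3   | truck | rock | tacos | golf
  4   | coupe | jazz | sushi | tennis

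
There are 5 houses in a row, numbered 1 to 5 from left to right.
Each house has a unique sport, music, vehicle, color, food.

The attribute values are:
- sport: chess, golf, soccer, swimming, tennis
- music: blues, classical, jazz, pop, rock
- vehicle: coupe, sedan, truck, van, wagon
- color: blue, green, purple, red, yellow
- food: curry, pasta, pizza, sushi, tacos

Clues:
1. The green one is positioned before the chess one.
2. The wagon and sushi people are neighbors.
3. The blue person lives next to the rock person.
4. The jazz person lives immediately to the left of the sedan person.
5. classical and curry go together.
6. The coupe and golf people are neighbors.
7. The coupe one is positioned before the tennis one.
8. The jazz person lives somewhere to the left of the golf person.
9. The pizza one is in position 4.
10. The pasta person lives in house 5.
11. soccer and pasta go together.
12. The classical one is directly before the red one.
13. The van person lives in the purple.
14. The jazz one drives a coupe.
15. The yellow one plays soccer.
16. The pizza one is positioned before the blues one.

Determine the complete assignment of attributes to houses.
Solution:

House | Sport | Music | Vehicle | Color | Food
----------------------------------------------
  1   | swimming | classical | wagon | green | curry
  2   | chess | jazz | coupe | red | sushi
  3   | golf | pop | sedan | blue | tacos
  4   | tennis | rock | van | purple | pizza
  5   | soccer | blues | truck | yellow | pasta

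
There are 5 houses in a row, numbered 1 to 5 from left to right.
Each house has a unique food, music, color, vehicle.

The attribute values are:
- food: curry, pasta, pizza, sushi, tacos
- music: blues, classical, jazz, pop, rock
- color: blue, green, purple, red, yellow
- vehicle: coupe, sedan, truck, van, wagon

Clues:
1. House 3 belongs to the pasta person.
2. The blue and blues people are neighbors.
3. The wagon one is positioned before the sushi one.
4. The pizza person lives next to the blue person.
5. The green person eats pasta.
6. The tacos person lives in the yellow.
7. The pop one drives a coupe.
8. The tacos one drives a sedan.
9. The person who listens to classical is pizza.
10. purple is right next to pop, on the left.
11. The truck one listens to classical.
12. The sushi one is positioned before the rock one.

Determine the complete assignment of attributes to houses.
Solution:

House | Food | Music | Color | Vehicle
--------------------------------------
  1   | pizza | classical | purple | truck
  2   | curry | pop | blue | coupe
  3   | pasta | blues | green | wagon
  4   | sushi | jazz | red | van
  5   | tacos | rock | yellow | sedan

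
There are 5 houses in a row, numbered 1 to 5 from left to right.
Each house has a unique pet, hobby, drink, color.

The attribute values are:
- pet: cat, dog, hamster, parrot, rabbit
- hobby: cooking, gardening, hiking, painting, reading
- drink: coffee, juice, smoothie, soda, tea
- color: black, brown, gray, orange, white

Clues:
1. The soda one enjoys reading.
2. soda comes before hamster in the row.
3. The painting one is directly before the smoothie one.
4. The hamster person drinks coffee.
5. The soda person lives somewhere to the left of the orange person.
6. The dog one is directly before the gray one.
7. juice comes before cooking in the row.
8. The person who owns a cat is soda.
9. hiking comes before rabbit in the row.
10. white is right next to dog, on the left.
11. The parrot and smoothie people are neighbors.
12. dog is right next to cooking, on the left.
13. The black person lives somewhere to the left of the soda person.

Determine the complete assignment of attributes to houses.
Solution:

House | Pet | Hobby | Drink | Color
-----------------------------------
  1   | parrot | painting | juice | white
  2   | dog | hiking | smoothie | black
  3   | rabbit | cooking | tea | gray
  4   | cat | reading | soda | brown
  5   | hamster | gardening | coffee | orange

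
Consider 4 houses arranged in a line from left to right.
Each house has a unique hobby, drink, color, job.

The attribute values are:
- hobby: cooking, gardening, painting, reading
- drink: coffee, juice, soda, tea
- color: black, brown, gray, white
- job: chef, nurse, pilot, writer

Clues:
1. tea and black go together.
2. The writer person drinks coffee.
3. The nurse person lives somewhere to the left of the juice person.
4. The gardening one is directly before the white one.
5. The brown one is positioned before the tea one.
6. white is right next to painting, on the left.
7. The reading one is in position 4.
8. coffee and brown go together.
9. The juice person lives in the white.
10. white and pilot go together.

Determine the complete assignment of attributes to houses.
Solution:

House | Hobby | Drink | Color | Job
-----------------------------------
  1   | gardening | soda | gray | nurse
  2   | cooking | juice | white | pilot
  3   | painting | coffee | brown | writer
  4   | reading | tea | black | chef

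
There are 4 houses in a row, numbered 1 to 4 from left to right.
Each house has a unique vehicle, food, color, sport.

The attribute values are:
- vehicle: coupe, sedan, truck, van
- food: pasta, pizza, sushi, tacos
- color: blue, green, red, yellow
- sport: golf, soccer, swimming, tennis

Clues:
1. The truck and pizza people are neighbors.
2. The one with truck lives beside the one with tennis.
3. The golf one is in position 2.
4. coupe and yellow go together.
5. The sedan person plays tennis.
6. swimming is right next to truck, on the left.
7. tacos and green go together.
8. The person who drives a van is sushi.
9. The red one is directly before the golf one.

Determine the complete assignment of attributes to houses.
Solution:

House | Vehicle | Food | Color | Sport
--------------------------------------
  1   | van | sushi | red | swimming
  2   | truck | tacos | green | golf
  3   | sedan | pizza | blue | tennis
  4   | coupe | pasta | yellow | soccer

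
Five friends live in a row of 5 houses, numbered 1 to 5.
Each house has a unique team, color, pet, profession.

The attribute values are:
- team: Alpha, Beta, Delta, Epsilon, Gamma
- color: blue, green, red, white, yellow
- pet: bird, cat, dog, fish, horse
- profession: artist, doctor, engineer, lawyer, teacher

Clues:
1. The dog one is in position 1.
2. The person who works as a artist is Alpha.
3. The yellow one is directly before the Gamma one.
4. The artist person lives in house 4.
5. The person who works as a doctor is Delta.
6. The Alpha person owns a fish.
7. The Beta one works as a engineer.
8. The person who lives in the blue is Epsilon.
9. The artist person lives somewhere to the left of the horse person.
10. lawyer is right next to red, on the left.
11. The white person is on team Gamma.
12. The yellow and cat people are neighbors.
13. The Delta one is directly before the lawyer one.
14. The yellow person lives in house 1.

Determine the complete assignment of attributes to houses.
Solution:

House | Team | Color | Pet | Profession
---------------------------------------
  1   | Delta | yellow | dog | doctor
  2   | Gamma | white | cat | lawyer
  3   | Beta | red | bird | engineer
  4   | Alpha | green | fish | artist
  5   | Epsilon | blue | horse | teacher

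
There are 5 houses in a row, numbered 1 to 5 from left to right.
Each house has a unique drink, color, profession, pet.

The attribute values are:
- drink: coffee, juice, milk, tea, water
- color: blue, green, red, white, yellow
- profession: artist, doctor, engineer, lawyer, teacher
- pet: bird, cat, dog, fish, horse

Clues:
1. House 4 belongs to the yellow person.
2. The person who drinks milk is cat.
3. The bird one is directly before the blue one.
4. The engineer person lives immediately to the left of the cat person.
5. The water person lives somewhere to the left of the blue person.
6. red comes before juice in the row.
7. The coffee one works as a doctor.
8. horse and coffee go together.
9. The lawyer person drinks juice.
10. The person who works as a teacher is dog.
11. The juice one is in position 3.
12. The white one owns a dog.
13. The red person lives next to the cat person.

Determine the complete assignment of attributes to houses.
Solution:

House | Drink | Color | Profession | Pet
----------------------------------------
  1   | water | red | engineer | bird
  2   | milk | blue | artist | cat
  3   | juice | green | lawyer | fish
  4   | coffee | yellow | doctor | horse
  5   | tea | white | teacher | dog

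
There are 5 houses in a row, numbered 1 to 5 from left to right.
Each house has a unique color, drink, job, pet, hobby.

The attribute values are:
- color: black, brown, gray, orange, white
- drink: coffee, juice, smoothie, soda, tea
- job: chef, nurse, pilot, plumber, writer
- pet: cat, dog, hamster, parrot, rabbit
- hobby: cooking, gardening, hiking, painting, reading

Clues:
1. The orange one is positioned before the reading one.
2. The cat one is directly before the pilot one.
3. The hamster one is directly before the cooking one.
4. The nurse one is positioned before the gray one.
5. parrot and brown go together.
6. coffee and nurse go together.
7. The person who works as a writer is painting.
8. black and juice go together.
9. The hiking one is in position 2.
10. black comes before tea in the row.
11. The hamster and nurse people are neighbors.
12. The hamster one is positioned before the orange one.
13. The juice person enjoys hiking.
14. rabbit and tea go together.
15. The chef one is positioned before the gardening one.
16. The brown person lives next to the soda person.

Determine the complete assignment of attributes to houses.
Solution:

House | Color | Drink | Job | Pet | Hobby
-----------------------------------------
  1   | white | smoothie | writer | dog | painting
  2   | black | juice | chef | hamster | hiking
  3   | brown | coffee | nurse | parrot | cooking
  4   | orange | soda | plumber | cat | gardening
  5   | gray | tea | pilot | rabbit | reading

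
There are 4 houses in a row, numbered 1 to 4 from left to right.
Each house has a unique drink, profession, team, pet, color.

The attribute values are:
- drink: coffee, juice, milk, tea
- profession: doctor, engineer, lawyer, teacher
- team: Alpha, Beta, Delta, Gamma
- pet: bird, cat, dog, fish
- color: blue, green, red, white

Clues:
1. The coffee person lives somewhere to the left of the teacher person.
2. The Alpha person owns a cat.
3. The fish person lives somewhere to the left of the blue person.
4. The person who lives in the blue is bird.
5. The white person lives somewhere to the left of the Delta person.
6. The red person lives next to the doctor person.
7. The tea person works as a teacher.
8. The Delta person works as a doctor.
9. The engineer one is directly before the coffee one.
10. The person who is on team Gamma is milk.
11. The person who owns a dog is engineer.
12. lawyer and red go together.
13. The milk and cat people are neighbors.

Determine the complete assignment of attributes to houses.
Solution:

House | Drink | Profession | Team | Pet | Color
-----------------------------------------------
  1   | milk | engineer | Gamma | dog | white
  2   | coffee | lawyer | Alpha | cat | red
  3   | juice | doctor | Delta | fish | green
  4   | tea | teacher | Beta | bird | blue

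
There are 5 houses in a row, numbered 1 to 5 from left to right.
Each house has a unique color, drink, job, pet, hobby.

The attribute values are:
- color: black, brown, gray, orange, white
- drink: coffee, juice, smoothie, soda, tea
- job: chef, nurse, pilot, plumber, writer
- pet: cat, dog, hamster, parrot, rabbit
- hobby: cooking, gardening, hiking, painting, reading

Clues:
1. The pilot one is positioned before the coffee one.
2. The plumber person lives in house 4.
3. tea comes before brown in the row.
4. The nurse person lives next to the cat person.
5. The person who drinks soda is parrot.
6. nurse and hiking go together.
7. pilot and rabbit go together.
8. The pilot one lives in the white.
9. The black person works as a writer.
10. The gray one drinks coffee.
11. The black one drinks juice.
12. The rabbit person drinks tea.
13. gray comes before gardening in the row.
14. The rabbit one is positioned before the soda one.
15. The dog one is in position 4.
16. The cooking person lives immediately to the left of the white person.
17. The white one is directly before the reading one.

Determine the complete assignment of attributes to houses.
Solution:

House | Color | Drink | Job | Pet | Hobby
-----------------------------------------
  1   | orange | smoothie | nurse | hamster | hiking
  2   | black | juice | writer | cat | cooking
  3   | white | tea | pilot | rabbit | painting
  4   | gray | coffee | plumber | dog | reading
  5   | brown | soda | chef | parrot | gardening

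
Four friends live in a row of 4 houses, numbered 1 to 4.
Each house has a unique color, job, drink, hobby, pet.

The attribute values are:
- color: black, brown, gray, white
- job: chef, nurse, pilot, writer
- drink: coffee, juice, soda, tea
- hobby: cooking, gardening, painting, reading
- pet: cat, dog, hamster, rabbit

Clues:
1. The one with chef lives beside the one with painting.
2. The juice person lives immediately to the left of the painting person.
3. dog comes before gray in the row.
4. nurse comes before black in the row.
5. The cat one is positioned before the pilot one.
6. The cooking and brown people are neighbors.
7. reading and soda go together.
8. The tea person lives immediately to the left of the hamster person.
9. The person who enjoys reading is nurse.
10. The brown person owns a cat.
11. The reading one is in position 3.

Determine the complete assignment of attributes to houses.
Solution:

House | Color | Job | Drink | Hobby | Pet
-----------------------------------------
  1   | white | chef | juice | cooking | dog
  2   | brown | writer | tea | painting | cat
  3   | gray | nurse | soda | reading | hamster
  4   | black | pilot | coffee | gardening | rabbit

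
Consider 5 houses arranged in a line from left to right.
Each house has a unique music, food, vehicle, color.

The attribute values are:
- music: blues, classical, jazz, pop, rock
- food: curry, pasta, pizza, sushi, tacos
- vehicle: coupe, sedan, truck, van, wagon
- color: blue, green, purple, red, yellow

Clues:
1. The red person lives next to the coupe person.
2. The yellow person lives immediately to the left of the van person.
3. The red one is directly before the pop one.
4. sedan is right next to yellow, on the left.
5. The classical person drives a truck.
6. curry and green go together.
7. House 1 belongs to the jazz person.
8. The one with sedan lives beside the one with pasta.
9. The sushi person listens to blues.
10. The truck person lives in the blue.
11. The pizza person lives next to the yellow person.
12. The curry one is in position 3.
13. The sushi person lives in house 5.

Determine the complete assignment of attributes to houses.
Solution:

House | Music | Food | Vehicle | Color
--------------------------------------
  1   | jazz | pizza | sedan | red
  2   | pop | pasta | coupe | yellow
  3   | rock | curry | van | green
  4   | classical | tacos | truck | blue
  5   | blues | sushi | wagon | purple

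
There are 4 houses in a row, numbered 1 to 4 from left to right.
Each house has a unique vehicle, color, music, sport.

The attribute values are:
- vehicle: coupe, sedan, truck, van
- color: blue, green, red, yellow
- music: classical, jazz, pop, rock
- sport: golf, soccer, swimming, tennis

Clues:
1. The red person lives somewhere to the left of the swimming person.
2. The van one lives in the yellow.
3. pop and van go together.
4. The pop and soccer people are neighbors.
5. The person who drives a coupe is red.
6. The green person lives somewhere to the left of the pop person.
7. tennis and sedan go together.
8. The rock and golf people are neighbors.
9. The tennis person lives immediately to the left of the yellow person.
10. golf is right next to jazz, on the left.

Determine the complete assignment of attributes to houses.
Solution:

House | Vehicle | Color | Music | Sport
---------------------------------------
  1   | sedan | green | rock | tennis
  2   | van | yellow | pop | golf
  3   | coupe | red | jazz | soccer
  4   | truck | blue | classical | swimming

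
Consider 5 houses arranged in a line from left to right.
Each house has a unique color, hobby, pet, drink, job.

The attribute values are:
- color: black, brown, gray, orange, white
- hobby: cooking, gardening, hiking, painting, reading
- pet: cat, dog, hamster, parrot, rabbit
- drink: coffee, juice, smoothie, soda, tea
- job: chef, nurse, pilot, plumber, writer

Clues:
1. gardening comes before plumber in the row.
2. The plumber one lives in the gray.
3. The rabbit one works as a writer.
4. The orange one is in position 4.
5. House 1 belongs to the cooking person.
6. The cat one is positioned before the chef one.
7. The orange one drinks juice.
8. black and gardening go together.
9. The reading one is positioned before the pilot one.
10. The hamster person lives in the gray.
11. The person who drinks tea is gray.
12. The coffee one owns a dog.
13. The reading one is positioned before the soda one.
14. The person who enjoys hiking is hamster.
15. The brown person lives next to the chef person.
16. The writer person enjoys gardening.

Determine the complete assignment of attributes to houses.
Solution:

House | Color | Hobby | Pet | Drink | Job
-----------------------------------------
  1   | brown | cooking | cat | smoothie | nurse
  2   | white | reading | dog | coffee | chef
  3   | black | gardening | rabbit | soda | writer
  4   | orange | painting | parrot | juice | pilot
  5   | gray | hiking | hamster | tea | plumber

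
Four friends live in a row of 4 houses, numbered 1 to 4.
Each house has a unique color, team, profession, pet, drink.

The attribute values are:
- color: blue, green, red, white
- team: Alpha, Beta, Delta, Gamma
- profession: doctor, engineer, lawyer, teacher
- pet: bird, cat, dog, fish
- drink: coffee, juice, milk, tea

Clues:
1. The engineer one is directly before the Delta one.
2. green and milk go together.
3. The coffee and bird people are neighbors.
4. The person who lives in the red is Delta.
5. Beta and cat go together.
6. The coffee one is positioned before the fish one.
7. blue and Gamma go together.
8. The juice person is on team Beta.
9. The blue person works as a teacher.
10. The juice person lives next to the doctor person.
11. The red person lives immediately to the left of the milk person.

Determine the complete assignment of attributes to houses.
Solution:

House | Color | Team | Profession | Pet | Drink
-----------------------------------------------
  1   | white | Beta | engineer | cat | juice
  2   | red | Delta | doctor | dog | coffee
  3   | green | Alpha | lawyer | bird | milk
  4   | blue | Gamma | teacher | fish | tea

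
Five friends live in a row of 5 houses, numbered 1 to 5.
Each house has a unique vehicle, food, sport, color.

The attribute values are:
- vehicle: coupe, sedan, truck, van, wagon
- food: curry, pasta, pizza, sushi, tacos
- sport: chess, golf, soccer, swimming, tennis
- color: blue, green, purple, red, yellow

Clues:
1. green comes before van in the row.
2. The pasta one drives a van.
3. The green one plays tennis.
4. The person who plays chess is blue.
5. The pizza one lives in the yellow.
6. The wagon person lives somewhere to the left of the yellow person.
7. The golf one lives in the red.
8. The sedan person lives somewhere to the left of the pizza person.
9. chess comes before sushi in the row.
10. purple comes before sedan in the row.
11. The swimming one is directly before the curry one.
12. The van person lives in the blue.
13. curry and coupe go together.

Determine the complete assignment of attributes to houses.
Solution:

House | Vehicle | Food | Sport | Color
--------------------------------------
  1   | wagon | tacos | swimming | purple
  2   | coupe | curry | tennis | green
  3   | van | pasta | chess | blue
  4   | sedan | sushi | golf | red
  5   | truck | pizza | soccer | yellow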